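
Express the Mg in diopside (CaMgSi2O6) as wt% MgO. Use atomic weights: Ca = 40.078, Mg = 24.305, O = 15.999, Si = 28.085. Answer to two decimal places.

M(CaMgSi2O6) = 216.547 g/mol; M(MgO) = 40.304 g/mol.
Moles MgO per formula unit = 1 Mg ÷ 1 = 1.0000.
MgO fraction = (1.0000 × 40.304) / 216.547 = 40.304/216.547 = 0.1861.

18.61 wt%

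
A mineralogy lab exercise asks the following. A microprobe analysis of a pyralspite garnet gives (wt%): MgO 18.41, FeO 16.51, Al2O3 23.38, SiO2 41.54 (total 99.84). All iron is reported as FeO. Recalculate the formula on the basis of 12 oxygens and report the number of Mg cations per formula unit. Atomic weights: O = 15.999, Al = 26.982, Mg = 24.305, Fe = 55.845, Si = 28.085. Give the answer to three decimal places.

1.988 Mg apfu

MgO (M=40.304): mol = 0.45678; Mg = 0.45678, O = 0.45678.
FeO (M=71.844): mol = 0.22980; Fe = 0.22980, O = 0.22980.
Al2O3 (M=101.961): mol = 0.22930; Al = 0.45860, O = 0.68790.
SiO2 (M=60.083): mol = 0.69138; Si = 0.69138, O = 1.38276.
ΣO = 2.75724; factor = 12/ΣO = 4.35218.
Mg apfu = 0.45678 × 4.35218 = 1.988.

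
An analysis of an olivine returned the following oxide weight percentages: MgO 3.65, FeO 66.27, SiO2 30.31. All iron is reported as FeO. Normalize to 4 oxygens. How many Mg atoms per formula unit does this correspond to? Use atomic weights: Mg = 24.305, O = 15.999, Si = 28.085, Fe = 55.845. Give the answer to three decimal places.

3.65 wt% MgO ÷ 40.304 g/mol = 0.09056 mol, giving 0.09056 Mg and 0.09056 O.
66.27 wt% FeO ÷ 71.844 g/mol = 0.92242 mol, giving 0.92242 Fe and 0.92242 O.
30.31 wt% SiO2 ÷ 60.083 g/mol = 0.50447 mol, giving 0.50447 Si and 1.00894 O.
Oxygen sums to 2.02192; scaling by 4/2.02192 = 1.97832 puts the formula on 4 O.
Mg: 0.09056 × 1.97832 = 0.179 atoms per formula unit.

0.179 Mg apfu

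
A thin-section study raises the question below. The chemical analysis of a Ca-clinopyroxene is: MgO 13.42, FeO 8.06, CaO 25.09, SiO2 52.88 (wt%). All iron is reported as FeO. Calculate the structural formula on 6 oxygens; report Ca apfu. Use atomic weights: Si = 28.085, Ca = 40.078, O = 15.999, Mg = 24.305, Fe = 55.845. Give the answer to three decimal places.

MgO (M=40.304): mol = 0.33297; Mg = 0.33297, O = 0.33297.
FeO (M=71.844): mol = 0.11219; Fe = 0.11219, O = 0.11219.
CaO (M=56.077): mol = 0.44742; Ca = 0.44742, O = 0.44742.
SiO2 (M=60.083): mol = 0.88012; Si = 0.88012, O = 1.76024.
ΣO = 2.65282; factor = 6/ΣO = 2.26174.
Ca apfu = 0.44742 × 2.26174 = 1.012.

1.012 Ca apfu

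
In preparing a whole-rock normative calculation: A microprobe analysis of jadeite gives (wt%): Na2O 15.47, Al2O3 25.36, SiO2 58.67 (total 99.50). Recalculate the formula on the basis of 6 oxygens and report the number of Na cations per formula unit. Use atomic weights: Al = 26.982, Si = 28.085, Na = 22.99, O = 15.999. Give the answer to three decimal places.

Na2O (M=61.979): mol = 0.24960; Na = 0.49920, O = 0.24960.
Al2O3 (M=101.961): mol = 0.24872; Al = 0.49744, O = 0.74616.
SiO2 (M=60.083): mol = 0.97648; Si = 0.97648, O = 1.95296.
ΣO = 2.94872; factor = 6/ΣO = 2.03478.
Na apfu = 0.49920 × 2.03478 = 1.016.

1.016 Na apfu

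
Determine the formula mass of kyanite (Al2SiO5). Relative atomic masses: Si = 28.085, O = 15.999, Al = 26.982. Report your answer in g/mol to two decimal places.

162.04 g/mol

The formula mass is the sum 2·26.982 + 1·28.085 + 5·15.999.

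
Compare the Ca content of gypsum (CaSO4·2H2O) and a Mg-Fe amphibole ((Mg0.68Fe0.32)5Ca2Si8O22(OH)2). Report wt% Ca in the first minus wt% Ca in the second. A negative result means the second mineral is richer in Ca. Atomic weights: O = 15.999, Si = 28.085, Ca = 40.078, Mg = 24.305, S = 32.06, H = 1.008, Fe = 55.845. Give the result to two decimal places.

13.99 percentage points

First mineral: 40.078 g Ca in 172.164 g formula = 23.28 wt% Ca.
Second mineral: 80.156 g Ca in 862.817 g formula = 9.29 wt% Ca.
23.28% − 9.29% gives a difference of 13.99 percentage points.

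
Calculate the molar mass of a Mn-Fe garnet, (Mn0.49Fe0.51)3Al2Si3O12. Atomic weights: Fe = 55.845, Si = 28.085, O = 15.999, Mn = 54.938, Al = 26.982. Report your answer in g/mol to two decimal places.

The formula mass is the sum 1.47×54.938 + 1.53×55.845 + 2×26.982 + 3×28.085 + 12×15.999.

496.41 g/mol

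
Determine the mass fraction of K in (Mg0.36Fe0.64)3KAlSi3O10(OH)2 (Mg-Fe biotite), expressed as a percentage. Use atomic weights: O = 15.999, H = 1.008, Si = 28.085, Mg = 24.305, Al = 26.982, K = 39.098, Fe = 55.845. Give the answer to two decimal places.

8.18 weight percent

Formula mass = 1.08×24.305 + 1.92×55.845 + 1×39.098 + 1×26.982 + 3×28.085 + 12×15.999 + 2×1.008 = 477.811 g/mol, of which 39.098 g is K.
So K makes up 39.098/477.811 = 0.0818 of the mass, i.e. 8.18%.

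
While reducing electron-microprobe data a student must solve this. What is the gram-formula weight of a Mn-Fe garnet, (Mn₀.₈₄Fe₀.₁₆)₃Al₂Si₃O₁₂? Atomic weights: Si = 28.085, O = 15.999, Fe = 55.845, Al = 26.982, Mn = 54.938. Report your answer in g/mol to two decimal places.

495.46 g/mol

Mn: 2.52 × 54.938 = 138.4438
Fe: 0.48 × 55.845 = 26.8056
Al: 2 × 26.982 = 53.9640
Si: 3 × 28.085 = 84.2550
O: 12 × 15.999 = 191.9880
Summing the contributions gives the formula mass.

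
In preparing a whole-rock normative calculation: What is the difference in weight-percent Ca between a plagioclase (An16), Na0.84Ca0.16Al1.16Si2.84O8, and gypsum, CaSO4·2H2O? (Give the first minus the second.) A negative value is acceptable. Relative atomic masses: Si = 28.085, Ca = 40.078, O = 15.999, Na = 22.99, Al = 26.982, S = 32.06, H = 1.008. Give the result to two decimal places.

M(Na0.84Ca0.16Al1.16Si2.84O8) = 264.777 g/mol, so wt% Ca = 6.412/264.777 × 100 = 2.42%.
M(CaSO4·2H2O) = 172.164 g/mol, so wt% Ca = 40.078/172.164 × 100 = 23.28%.
2.42 − 23.28 = -20.86 pp.

-20.86 percentage points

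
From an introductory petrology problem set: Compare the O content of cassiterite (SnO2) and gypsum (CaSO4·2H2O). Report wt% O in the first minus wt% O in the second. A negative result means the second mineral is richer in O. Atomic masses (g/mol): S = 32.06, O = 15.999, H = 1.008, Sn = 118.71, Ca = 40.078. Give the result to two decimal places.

-34.53 percentage points

O in SnO2: molar mass 150.708 g/mol; 2×15.999 = 31.998 g → 21.23 wt%.
O in CaSO4·2H2O: molar mass 172.164 g/mol; 6×15.999 = 95.994 g → 55.76 wt%.
Difference = 21.23 − 55.76 = -34.53 percentage points.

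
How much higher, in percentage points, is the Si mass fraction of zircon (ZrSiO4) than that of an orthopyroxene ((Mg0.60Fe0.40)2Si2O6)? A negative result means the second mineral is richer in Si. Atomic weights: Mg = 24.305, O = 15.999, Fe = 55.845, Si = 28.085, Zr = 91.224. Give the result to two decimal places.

First mineral: 28.085 g Si in 183.305 g formula = 15.32 wt% Si.
Second mineral: 56.170 g Si in 226.006 g formula = 24.85 wt% Si.
15.32% − 24.85% gives a difference of -9.53 percentage points.

-9.53 percentage points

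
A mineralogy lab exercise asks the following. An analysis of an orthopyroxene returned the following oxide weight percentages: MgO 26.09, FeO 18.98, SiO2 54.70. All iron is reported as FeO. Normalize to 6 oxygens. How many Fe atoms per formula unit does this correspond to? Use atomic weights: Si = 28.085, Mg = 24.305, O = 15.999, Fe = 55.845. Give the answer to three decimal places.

0.580 Fe apfu

26.09 wt% MgO ÷ 40.304 g/mol = 0.64733 mol, giving 0.64733 Mg and 0.64733 O.
18.98 wt% FeO ÷ 71.844 g/mol = 0.26418 mol, giving 0.26418 Fe and 0.26418 O.
54.70 wt% SiO2 ÷ 60.083 g/mol = 0.91041 mol, giving 0.91041 Si and 1.82082 O.
Oxygen sums to 2.73233; scaling by 6/2.73233 = 2.19593 puts the formula on 6 O.
Fe: 0.26418 × 2.19593 = 0.580 atoms per formula unit.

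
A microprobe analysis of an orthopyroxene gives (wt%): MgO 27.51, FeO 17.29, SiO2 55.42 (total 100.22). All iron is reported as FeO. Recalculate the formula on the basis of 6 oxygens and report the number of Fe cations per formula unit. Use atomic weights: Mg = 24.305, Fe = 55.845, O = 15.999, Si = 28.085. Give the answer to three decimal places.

MgO (M=40.304): mol = 0.68256; Mg = 0.68256, O = 0.68256.
FeO (M=71.844): mol = 0.24066; Fe = 0.24066, O = 0.24066.
SiO2 (M=60.083): mol = 0.92239; Si = 0.92239, O = 1.84478.
ΣO = 2.76800; factor = 6/ΣO = 2.16763.
Fe apfu = 0.24066 × 2.16763 = 0.522.

0.522 Fe apfu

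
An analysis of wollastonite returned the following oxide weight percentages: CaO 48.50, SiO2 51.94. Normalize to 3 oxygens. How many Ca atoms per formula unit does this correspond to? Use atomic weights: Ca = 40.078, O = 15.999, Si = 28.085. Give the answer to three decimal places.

1.000 Ca apfu

CaO: 48.50/56.077 = 0.86488 mol → 0.86488 mol Ca, 0.86488 mol O.
SiO2: 51.94/60.083 = 0.86447 mol → 0.86447 mol Si, 1.72894 mol O.
Total oxygen = 2.59382 mol. Normalization factor = 3/2.59382 = 1.15660.
Ca per 3 O = 0.86488 × 1.15660 = 1.000.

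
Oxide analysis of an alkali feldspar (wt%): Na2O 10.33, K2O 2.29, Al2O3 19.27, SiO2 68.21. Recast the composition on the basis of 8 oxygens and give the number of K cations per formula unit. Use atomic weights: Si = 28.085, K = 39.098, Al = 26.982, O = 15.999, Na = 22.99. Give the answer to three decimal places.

10.33 wt% Na2O ÷ 61.979 g/mol = 0.16667 mol, giving 0.33334 Na and 0.16667 O.
2.29 wt% K2O ÷ 94.195 g/mol = 0.02431 mol, giving 0.04862 K and 0.02431 O.
19.27 wt% Al2O3 ÷ 101.961 g/mol = 0.18899 mol, giving 0.37798 Al and 0.56697 O.
68.21 wt% SiO2 ÷ 60.083 g/mol = 1.13526 mol, giving 1.13526 Si and 2.27052 O.
Oxygen sums to 3.02847; scaling by 8/3.02847 = 2.64160 puts the formula on 8 O.
K: 0.04862 × 2.64160 = 0.128 atoms per formula unit.

0.128 K apfu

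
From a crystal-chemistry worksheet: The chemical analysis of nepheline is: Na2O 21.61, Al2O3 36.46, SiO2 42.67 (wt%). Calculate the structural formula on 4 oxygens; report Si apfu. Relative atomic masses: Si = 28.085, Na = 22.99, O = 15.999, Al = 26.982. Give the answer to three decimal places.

1.000 Si apfu

Na2O (M=61.979): mol = 0.34867; Na = 0.69734, O = 0.34867.
Al2O3 (M=101.961): mol = 0.35759; Al = 0.71518, O = 1.07277.
SiO2 (M=60.083): mol = 0.71018; Si = 0.71018, O = 1.42036.
ΣO = 2.84180; factor = 4/ΣO = 1.40756.
Si apfu = 0.71018 × 1.40756 = 1.000.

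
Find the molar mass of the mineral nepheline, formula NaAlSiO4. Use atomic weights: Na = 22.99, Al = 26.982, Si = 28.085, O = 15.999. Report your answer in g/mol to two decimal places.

142.05 g/mol

M = 1×22.99 + 1×26.982 + 1×28.085 + 4×15.999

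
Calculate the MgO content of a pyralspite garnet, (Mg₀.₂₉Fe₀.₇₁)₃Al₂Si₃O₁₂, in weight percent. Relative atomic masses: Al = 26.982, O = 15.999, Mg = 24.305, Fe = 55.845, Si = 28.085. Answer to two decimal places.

7.46 wt%

Molar mass of (Mg₀.₂₉Fe₀.₇₁)₃Al₂Si₃O₁₂ = 0.87×24.305 + 2.13×55.845 + 2×26.982 + 3×28.085 + 12×15.999 = 470.302 g/mol.
Each formula unit contains 0.87 Mg, equivalent to 0.87/1 = 0.8700 mol MgO.
M(MgO) = 1×24.305 + 1×15.999 = 40.304 g/mol.
Mass of MgO per formula unit = 0.8700 × 40.304 = 35.064 g.
MgO wt% = 35.064 / 470.302 × 100 = 7.46%.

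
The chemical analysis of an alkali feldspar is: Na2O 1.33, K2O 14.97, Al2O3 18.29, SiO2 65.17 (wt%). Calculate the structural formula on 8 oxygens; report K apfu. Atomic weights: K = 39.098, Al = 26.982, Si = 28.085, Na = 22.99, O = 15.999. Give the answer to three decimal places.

0.881 K apfu

Na2O: 1.33/61.979 = 0.02146 mol → 0.04292 mol Na, 0.02146 mol O.
K2O: 14.97/94.195 = 0.15893 mol → 0.31786 mol K, 0.15893 mol O.
Al2O3: 18.29/101.961 = 0.17938 mol → 0.35876 mol Al, 0.53814 mol O.
SiO2: 65.17/60.083 = 1.08467 mol → 1.08467 mol Si, 2.16934 mol O.
Total oxygen = 2.88787 mol. Normalization factor = 8/2.88787 = 2.77021.
K per 8 O = 0.31786 × 2.77021 = 0.881.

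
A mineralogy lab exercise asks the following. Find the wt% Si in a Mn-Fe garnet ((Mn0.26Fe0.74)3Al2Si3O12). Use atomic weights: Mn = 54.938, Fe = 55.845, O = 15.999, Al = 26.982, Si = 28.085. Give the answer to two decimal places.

16.95 weight percent

Formula mass = 0.78·54.938 + 2.22·55.845 + 2·26.982 + 3·28.085 + 12·15.999 = 497.035 g/mol, of which 84.255 g is Si.
So Si makes up 84.255/497.035 = 0.1695 of the mass, i.e. 16.95%.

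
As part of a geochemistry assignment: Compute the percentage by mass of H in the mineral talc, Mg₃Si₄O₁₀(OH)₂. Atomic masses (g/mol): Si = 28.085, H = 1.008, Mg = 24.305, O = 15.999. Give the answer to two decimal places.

Formula mass = 3*24.305 + 4*28.085 + 12*15.999 + 2*1.008 = 379.259 g/mol, of which 2.016 g is H.
So H makes up 2.016/379.259 = 0.0053 of the mass, i.e. 0.53%.

0.53 mass %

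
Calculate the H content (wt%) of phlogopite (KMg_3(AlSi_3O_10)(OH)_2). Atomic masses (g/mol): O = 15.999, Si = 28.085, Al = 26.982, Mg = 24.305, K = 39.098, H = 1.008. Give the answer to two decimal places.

Molar mass of KMg_3(AlSi_3O_10)(OH)_2: 1×39.098 + 3×24.305 + 1×26.982 + 3×28.085 + 12×15.999 + 2×1.008 = 417.254 g/mol.
Mass of H per formula unit: 2 × 1.008 = 2.016 g.
Weight fraction H = 2.016 / 417.254 = 0.0048.

0.48 wt%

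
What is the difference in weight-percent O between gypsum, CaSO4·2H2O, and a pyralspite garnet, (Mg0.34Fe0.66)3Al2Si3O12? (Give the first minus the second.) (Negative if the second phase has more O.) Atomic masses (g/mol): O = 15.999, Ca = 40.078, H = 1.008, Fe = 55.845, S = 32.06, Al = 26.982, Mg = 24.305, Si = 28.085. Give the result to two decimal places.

M(CaSO4·2H2O) = 172.164 g/mol, so wt% O = 95.994/172.164 × 100 = 55.76%.
M((Mg0.34Fe0.66)3Al2Si3O12) = 465.571 g/mol, so wt% O = 191.988/465.571 × 100 = 41.24%.
55.76 − 41.24 = 14.52 pp.

14.52 percentage points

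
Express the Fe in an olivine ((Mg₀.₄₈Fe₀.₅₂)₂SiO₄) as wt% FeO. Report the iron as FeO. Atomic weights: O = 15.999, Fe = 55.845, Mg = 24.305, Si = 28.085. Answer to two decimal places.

Formula mass = 173.493 g/mol.
1.04 Fe → 1.0400 mol FeO per formula unit; M(FeO) = 71.844, so FeO mass = 74.718 g.
74.718/173.493 × 100 = 43.07 wt%.

43.07 wt%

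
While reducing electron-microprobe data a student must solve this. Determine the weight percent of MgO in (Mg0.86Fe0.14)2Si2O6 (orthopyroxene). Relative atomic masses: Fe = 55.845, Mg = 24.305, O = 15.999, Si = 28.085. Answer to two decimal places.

33.07 wt%

Molar mass of (Mg0.86Fe0.14)2Si2O6 = 1.72×24.305 + 0.28×55.845 + 2×28.085 + 6×15.999 = 209.605 g/mol.
Each formula unit contains 1.72 Mg, equivalent to 1.72/1 = 1.7200 mol MgO.
M(MgO) = 1×24.305 + 1×15.999 = 40.304 g/mol.
Mass of MgO per formula unit = 1.7200 × 40.304 = 69.323 g.
MgO wt% = 69.323 / 209.605 × 100 = 33.07%.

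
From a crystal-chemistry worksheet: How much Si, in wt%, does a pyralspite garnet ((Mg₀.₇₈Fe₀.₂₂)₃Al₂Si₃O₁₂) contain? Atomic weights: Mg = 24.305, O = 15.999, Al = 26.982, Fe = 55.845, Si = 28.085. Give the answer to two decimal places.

M((Mg₀.₇₈Fe₀.₂₂)₃Al₂Si₃O₁₂) = 423.938 g/mol.
Si contributes 3 × 28.085 = 84.255 g per mole.
84.255/423.938 = 0.1987 → 19.87%.

19.87 wt%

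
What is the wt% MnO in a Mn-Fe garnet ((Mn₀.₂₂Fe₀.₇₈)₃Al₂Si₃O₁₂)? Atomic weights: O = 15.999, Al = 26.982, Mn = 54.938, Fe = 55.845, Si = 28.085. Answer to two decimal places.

M((Mn₀.₂₂Fe₀.₇₈)₃Al₂Si₃O₁₂) = 497.143 g/mol; M(MnO) = 70.937 g/mol.
Moles MnO per formula unit = 0.66 Mn ÷ 1 = 0.6600.
MnO fraction = (0.6600 × 70.937) / 497.143 = 46.818/497.143 = 0.0942.

9.42 wt%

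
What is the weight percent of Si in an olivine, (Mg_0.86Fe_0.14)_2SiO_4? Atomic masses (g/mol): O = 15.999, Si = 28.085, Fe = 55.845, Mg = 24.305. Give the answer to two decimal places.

Formula mass = 1.72×24.305 + 0.28×55.845 + 1×28.085 + 4×15.999 = 149.522 g/mol, of which 28.085 g is Si.
So Si makes up 28.085/149.522 = 0.1878 of the mass, i.e. 18.78%.

18.78 mass %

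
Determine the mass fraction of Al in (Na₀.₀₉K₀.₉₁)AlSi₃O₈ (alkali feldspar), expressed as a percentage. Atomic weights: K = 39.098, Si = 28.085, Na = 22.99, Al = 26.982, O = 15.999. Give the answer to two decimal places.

9.75 mass %

Formula mass = 0.09×22.99 + 0.91×39.098 + 1×26.982 + 3×28.085 + 8×15.999 = 276.877 g/mol, of which 26.982 g is Al.
So Al makes up 26.982/276.877 = 0.0975 of the mass, i.e. 9.75%.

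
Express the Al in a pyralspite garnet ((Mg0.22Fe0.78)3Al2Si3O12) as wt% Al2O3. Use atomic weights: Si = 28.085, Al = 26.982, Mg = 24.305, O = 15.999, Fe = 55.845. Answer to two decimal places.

Formula mass = 476.926 g/mol.
2 Al → 1.0000 mol Al2O3 per formula unit; M(Al2O3) = 101.961, so Al2O3 mass = 101.961 g.
101.961/476.926 × 100 = 21.38 wt%.

21.38 wt%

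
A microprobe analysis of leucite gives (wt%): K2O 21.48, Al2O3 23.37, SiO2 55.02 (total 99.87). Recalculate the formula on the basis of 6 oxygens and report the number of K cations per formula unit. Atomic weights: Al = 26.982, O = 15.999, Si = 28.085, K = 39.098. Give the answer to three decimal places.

K2O: 21.48/94.195 = 0.22804 mol → 0.45608 mol K, 0.22804 mol O.
Al2O3: 23.37/101.961 = 0.22921 mol → 0.45842 mol Al, 0.68763 mol O.
SiO2: 55.02/60.083 = 0.91573 mol → 0.91573 mol Si, 1.83146 mol O.
Total oxygen = 2.74713 mol. Normalization factor = 6/2.74713 = 2.18410.
K per 6 O = 0.45608 × 2.18410 = 0.996.

0.996 K apfu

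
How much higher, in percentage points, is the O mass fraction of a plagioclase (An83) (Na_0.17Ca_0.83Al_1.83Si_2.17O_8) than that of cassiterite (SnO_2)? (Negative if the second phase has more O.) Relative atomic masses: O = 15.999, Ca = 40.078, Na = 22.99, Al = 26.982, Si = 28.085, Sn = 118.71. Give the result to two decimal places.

25.23 percentage points

O in Na_0.17Ca_0.83Al_1.83Si_2.17O_8: molar mass 275.487 g/mol; 8×15.999 = 127.992 g → 46.46 wt%.
O in SnO_2: molar mass 150.708 g/mol; 2×15.999 = 31.998 g → 21.23 wt%.
Difference = 46.46 − 21.23 = 25.23 percentage points.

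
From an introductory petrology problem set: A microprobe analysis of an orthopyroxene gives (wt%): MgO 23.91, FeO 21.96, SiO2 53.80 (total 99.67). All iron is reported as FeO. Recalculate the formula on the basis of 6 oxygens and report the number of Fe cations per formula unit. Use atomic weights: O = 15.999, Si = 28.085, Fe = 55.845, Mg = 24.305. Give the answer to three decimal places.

MgO (M=40.304): mol = 0.59324; Mg = 0.59324, O = 0.59324.
FeO (M=71.844): mol = 0.30566; Fe = 0.30566, O = 0.30566.
SiO2 (M=60.083): mol = 0.89543; Si = 0.89543, O = 1.79086.
ΣO = 2.68976; factor = 6/ΣO = 2.23068.
Fe apfu = 0.30566 × 2.23068 = 0.682.

0.682 Fe apfu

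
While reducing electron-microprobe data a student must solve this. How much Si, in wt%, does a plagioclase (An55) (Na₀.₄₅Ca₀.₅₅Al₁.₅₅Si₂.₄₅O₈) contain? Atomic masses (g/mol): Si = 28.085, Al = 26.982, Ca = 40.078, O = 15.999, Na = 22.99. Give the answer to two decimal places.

M(Na₀.₄₅Ca₀.₅₅Al₁.₅₅Si₂.₄₅O₈) = 271.011 g/mol.
Si contributes 2.45 × 28.085 = 68.808 g per mole.
68.808/271.011 = 0.2539 → 25.39%.

25.39 wt%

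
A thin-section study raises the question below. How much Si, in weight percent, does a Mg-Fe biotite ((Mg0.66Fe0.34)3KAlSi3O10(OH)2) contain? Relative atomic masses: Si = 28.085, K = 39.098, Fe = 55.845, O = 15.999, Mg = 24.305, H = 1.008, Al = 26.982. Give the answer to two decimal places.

18.75 weight percent

Formula mass = 1.98×24.305 + 1.02×55.845 + 1×39.098 + 1×26.982 + 3×28.085 + 12×15.999 + 2×1.008 = 449.425 g/mol, of which 84.255 g is Si.
So Si makes up 84.255/449.425 = 0.1875 of the mass, i.e. 18.75%.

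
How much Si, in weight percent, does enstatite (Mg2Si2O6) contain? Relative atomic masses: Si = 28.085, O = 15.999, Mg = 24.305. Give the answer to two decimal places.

Formula mass = 2×24.305 + 2×28.085 + 6×15.999 = 200.774 g/mol, of which 56.170 g is Si.
So Si makes up 56.170/200.774 = 0.2798 of the mass, i.e. 27.98%.

27.98 weight percent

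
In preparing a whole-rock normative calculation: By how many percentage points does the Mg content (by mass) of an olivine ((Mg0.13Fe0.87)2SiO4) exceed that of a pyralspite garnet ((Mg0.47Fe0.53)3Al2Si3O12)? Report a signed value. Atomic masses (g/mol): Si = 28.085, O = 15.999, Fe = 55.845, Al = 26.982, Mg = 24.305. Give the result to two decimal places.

M((Mg0.13Fe0.87)2SiO4) = 195.571 g/mol, so wt% Mg = 6.319/195.571 × 100 = 3.23%.
M((Mg0.47Fe0.53)3Al2Si3O12) = 453.271 g/mol, so wt% Mg = 34.270/453.271 × 100 = 7.56%.
3.23 − 7.56 = -4.33 pp.

-4.33 percentage points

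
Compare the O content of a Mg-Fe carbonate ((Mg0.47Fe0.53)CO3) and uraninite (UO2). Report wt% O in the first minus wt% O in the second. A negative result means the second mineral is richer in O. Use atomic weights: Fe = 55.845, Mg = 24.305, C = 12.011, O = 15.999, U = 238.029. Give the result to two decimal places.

M((Mg0.47Fe0.53)CO3) = 101.029 g/mol, so wt% O = 47.997/101.029 × 100 = 47.51%.
M(UO2) = 270.027 g/mol, so wt% O = 31.998/270.027 × 100 = 11.85%.
47.51 − 11.85 = 35.66 pp.

35.66 percentage points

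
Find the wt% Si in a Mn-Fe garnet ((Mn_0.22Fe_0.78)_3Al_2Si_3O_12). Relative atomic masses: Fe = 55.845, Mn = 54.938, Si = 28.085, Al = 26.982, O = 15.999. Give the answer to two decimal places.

16.95 weight percent

Molar mass of (Mn_0.22Fe_0.78)_3Al_2Si_3O_12: 0.66·54.938 + 2.34·55.845 + 2·26.982 + 3·28.085 + 12·15.999 = 497.143 g/mol.
Mass of Si per formula unit: 3 × 28.085 = 84.255 g.
Weight fraction Si = 84.255 / 497.143 = 0.1695.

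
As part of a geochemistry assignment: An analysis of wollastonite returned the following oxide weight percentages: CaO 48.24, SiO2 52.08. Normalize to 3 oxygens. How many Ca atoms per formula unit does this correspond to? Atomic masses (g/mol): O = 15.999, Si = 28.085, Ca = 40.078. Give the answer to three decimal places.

CaO: 48.24/56.077 = 0.86025 mol → 0.86025 mol Ca, 0.86025 mol O.
SiO2: 52.08/60.083 = 0.86680 mol → 0.86680 mol Si, 1.73360 mol O.
Total oxygen = 2.59385 mol. Normalization factor = 3/2.59385 = 1.15658.
Ca per 3 O = 0.86025 × 1.15658 = 0.995.

0.995 Ca apfu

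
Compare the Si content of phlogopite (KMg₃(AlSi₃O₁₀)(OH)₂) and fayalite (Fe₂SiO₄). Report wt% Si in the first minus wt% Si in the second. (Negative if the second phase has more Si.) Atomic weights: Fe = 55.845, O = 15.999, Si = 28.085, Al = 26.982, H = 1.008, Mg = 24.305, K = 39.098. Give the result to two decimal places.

First mineral: 84.255 g Si in 417.254 g formula = 20.19 wt% Si.
Second mineral: 28.085 g Si in 203.771 g formula = 13.78 wt% Si.
20.19% − 13.78% gives a difference of 6.41 percentage points.

6.41 percentage points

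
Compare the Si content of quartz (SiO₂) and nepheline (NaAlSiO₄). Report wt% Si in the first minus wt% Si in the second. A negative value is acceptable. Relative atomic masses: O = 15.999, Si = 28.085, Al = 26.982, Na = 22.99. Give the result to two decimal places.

26.97 percentage points

M(SiO₂) = 60.083 g/mol, so wt% Si = 28.085/60.083 × 100 = 46.74%.
M(NaAlSiO₄) = 142.053 g/mol, so wt% Si = 28.085/142.053 × 100 = 19.77%.
46.74 − 19.77 = 26.97 pp.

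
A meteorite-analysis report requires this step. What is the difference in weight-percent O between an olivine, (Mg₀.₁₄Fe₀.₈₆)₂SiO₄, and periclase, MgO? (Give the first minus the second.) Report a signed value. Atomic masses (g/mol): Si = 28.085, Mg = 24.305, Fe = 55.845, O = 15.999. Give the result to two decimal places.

O in (Mg₀.₁₄Fe₀.₈₆)₂SiO₄: molar mass 194.940 g/mol; 4×15.999 = 63.996 g → 32.83 wt%.
O in MgO: molar mass 40.304 g/mol; 1×15.999 = 15.999 g → 39.70 wt%.
Difference = 32.83 − 39.70 = -6.87 percentage points.

-6.87 percentage points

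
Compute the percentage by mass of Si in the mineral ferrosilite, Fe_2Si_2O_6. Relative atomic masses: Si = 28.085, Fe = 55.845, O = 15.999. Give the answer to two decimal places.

Molar mass of Fe_2Si_2O_6: 2·55.845 + 2·28.085 + 6·15.999 = 263.854 g/mol.
Mass of Si per formula unit: 2 × 28.085 = 56.170 g.
Weight fraction Si = 56.170 / 263.854 = 0.2129.

21.29 weight percent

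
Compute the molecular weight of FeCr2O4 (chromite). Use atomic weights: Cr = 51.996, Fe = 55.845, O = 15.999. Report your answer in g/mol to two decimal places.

The formula mass is the sum 1(55.845) + 2(51.996) + 4(15.999).

223.83 g/mol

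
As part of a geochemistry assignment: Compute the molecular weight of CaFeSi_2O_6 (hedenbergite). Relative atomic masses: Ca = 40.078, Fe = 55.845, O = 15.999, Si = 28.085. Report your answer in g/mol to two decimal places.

Ca: 1 × 40.078 = 40.0780
Fe: 1 × 55.845 = 55.8450
Si: 2 × 28.085 = 56.1700
O: 6 × 15.999 = 95.9940
Summing the contributions gives the formula mass.

248.09 g/mol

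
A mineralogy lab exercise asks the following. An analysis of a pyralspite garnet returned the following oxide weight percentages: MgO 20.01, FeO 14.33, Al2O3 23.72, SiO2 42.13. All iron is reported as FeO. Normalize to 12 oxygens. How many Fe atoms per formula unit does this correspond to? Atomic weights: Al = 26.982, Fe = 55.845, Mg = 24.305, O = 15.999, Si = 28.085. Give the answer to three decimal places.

MgO (M=40.304): mol = 0.49648; Mg = 0.49648, O = 0.49648.
FeO (M=71.844): mol = 0.19946; Fe = 0.19946, O = 0.19946.
Al2O3 (M=101.961): mol = 0.23264; Al = 0.46528, O = 0.69792.
SiO2 (M=60.083): mol = 0.70120; Si = 0.70120, O = 1.40240.
ΣO = 2.79626; factor = 12/ΣO = 4.29145.
Fe apfu = 0.19946 × 4.29145 = 0.856.

0.856 Fe apfu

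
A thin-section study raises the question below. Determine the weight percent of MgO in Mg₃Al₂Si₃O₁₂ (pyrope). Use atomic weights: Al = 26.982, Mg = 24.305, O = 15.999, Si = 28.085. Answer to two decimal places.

29.99 wt%

Molar mass of Mg₃Al₂Si₃O₁₂ = 3×24.305 + 2×26.982 + 3×28.085 + 12×15.999 = 403.122 g/mol.
Each formula unit contains 3 Mg, equivalent to 3/1 = 3.0000 mol MgO.
M(MgO) = 1×24.305 + 1×15.999 = 40.304 g/mol.
Mass of MgO per formula unit = 3.0000 × 40.304 = 120.912 g.
MgO wt% = 120.912 / 403.122 × 100 = 29.99%.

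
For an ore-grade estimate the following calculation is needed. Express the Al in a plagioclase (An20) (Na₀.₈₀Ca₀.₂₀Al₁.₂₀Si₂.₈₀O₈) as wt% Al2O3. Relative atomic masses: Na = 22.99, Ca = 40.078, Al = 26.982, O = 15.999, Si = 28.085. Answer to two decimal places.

23.05 wt%

M(Na₀.₈₀Ca₀.₂₀Al₁.₂₀Si₂.₈₀O₈) = 265.416 g/mol; M(Al2O3) = 101.961 g/mol.
Moles Al2O3 per formula unit = 1.20 Al ÷ 2 = 0.6000.
Al2O3 fraction = (0.6000 × 101.961) / 265.416 = 61.177/265.416 = 0.2305.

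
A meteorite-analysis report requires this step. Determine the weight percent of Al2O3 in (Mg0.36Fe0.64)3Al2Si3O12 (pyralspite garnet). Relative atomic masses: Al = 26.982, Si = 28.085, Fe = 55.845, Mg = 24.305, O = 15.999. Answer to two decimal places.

21.99 wt%

Formula mass = 463.679 g/mol.
2 Al → 1.0000 mol Al2O3 per formula unit; M(Al2O3) = 101.961, so Al2O3 mass = 101.961 g.
101.961/463.679 × 100 = 21.99 wt%.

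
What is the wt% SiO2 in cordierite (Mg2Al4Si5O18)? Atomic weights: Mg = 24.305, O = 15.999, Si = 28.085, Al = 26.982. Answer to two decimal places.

Formula mass = 584.945 g/mol.
5 Si → 5.0000 mol SiO2 per formula unit; M(SiO2) = 60.083, so SiO2 mass = 300.415 g.
300.415/584.945 × 100 = 51.36 wt%.

51.36 wt%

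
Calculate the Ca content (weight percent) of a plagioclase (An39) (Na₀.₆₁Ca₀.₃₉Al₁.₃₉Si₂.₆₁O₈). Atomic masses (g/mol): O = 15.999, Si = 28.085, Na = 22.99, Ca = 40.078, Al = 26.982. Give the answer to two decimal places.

M(Na₀.₆₁Ca₀.₃₉Al₁.₃₉Si₂.₆₁O₈) = 268.453 g/mol.
Ca contributes 0.39 × 40.078 = 15.630 g per mole.
15.630/268.453 = 0.0582 → 5.82%.

5.82 weight percent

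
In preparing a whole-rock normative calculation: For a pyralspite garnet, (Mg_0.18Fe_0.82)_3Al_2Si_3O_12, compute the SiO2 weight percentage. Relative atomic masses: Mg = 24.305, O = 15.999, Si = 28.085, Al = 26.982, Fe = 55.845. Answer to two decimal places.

Molar mass of (Mg_0.18Fe_0.82)_3Al_2Si_3O_12 = 0.54·24.305 + 2.46·55.845 + 2·26.982 + 3·28.085 + 12·15.999 = 480.710 g/mol.
Each formula unit contains 3 Si, equivalent to 3/1 = 3.0000 mol SiO2.
M(SiO2) = 1×28.085 + 2×15.999 = 60.083 g/mol.
Mass of SiO2 per formula unit = 3.0000 × 60.083 = 180.249 g.
SiO2 wt% = 180.249 / 480.710 × 100 = 37.50%.

37.50 wt%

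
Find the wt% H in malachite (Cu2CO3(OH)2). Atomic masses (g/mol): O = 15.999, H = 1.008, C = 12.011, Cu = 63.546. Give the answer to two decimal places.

0.91 wt%

Molar mass of Cu2CO3(OH)2: 2·63.546 + 1·12.011 + 5·15.999 + 2·1.008 = 221.114 g/mol.
Mass of H per formula unit: 2 × 1.008 = 2.016 g.
Weight fraction H = 2.016 / 221.114 = 0.0091.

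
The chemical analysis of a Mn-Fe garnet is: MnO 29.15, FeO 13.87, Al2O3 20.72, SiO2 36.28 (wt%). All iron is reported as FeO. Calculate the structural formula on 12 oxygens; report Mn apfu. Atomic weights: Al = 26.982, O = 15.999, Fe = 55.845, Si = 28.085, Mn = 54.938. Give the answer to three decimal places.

2.037 Mn apfu

MnO (M=70.937): mol = 0.41093; Mn = 0.41093, O = 0.41093.
FeO (M=71.844): mol = 0.19306; Fe = 0.19306, O = 0.19306.
Al2O3 (M=101.961): mol = 0.20321; Al = 0.40642, O = 0.60963.
SiO2 (M=60.083): mol = 0.60383; Si = 0.60383, O = 1.20766.
ΣO = 2.42128; factor = 12/ΣO = 4.95606.
Mn apfu = 0.41093 × 4.95606 = 2.037.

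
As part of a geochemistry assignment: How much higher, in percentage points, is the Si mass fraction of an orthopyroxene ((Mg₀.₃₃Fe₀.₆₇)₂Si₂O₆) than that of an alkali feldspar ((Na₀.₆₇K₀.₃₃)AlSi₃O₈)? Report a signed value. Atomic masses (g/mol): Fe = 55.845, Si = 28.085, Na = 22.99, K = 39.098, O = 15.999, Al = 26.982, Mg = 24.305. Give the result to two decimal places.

-8.38 percentage points

First mineral: 56.170 g Si in 243.038 g formula = 23.11 wt% Si.
Second mineral: 84.255 g Si in 267.535 g formula = 31.49 wt% Si.
23.11% − 31.49% gives a difference of -8.38 percentage points.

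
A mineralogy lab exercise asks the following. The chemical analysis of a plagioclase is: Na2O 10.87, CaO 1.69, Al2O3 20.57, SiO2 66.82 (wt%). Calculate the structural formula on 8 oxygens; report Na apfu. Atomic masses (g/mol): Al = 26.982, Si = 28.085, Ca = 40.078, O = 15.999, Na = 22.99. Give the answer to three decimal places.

0.925 Na apfu

Na2O (M=61.979): mol = 0.17538; Na = 0.35076, O = 0.17538.
CaO (M=56.077): mol = 0.03014; Ca = 0.03014, O = 0.03014.
Al2O3 (M=101.961): mol = 0.20174; Al = 0.40348, O = 0.60522.
SiO2 (M=60.083): mol = 1.11213; Si = 1.11213, O = 2.22426.
ΣO = 3.03500; factor = 8/ΣO = 2.63591.
Na apfu = 0.35076 × 2.63591 = 0.925.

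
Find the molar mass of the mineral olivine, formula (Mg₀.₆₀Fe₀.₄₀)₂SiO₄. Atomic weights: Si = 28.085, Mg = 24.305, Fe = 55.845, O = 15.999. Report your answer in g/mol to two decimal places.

165.92 g/mol

The formula mass is the sum 1.20×24.305 + 0.80×55.845 + 1×28.085 + 4×15.999.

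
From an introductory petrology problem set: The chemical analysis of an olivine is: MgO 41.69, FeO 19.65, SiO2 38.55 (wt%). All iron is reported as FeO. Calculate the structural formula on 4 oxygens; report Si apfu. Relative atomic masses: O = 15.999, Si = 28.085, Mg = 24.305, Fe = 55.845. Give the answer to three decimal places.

0.990 Si apfu

MgO: 41.69/40.304 = 1.03439 mol → 1.03439 mol Mg, 1.03439 mol O.
FeO: 19.65/71.844 = 0.27351 mol → 0.27351 mol Fe, 0.27351 mol O.
SiO2: 38.55/60.083 = 0.64161 mol → 0.64161 mol Si, 1.28322 mol O.
Total oxygen = 2.59112 mol. Normalization factor = 4/2.59112 = 1.54373.
Si per 4 O = 0.64161 × 1.54373 = 0.990.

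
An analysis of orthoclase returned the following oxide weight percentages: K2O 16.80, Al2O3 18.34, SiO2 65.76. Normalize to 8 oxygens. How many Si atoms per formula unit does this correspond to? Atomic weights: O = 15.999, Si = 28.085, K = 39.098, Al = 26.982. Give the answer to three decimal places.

3.012 Si apfu

K2O: 16.80/94.195 = 0.17835 mol → 0.35670 mol K, 0.17835 mol O.
Al2O3: 18.34/101.961 = 0.17987 mol → 0.35974 mol Al, 0.53961 mol O.
SiO2: 65.76/60.083 = 1.09449 mol → 1.09449 mol Si, 2.18898 mol O.
Total oxygen = 2.90694 mol. Normalization factor = 8/2.90694 = 2.75203.
Si per 8 O = 1.09449 × 2.75203 = 3.012.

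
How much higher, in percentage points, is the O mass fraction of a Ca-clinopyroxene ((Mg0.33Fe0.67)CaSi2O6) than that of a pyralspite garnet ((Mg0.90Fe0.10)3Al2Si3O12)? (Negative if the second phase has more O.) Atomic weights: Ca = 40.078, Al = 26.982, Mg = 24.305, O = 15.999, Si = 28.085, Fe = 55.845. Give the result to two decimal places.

M((Mg0.33Fe0.67)CaSi2O6) = 237.679 g/mol, so wt% O = 95.994/237.679 × 100 = 40.39%.
M((Mg0.90Fe0.10)3Al2Si3O12) = 412.584 g/mol, so wt% O = 191.988/412.584 × 100 = 46.53%.
40.39 − 46.53 = -6.14 pp.

-6.14 percentage points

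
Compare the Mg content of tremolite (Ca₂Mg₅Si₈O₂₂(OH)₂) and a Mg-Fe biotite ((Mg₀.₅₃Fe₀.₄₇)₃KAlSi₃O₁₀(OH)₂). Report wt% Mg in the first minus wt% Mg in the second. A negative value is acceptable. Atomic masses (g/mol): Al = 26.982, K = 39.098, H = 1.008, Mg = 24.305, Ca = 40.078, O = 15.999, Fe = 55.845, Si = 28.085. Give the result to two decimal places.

Mg in Ca₂Mg₅Si₈O₂₂(OH)₂: molar mass 812.353 g/mol; 5×24.305 = 121.525 g → 14.96 wt%.
Mg in (Mg₀.₅₃Fe₀.₄₇)₃KAlSi₃O₁₀(OH)₂: molar mass 461.725 g/mol; 1.59×24.305 = 38.645 g → 8.37 wt%.
Difference = 14.96 − 8.37 = 6.59 percentage points.

6.59 percentage points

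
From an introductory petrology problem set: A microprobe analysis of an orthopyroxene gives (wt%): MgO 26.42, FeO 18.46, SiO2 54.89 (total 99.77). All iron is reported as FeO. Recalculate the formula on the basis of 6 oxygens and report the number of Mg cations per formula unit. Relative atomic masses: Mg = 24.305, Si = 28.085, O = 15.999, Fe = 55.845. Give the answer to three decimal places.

1.436 Mg apfu

MgO (M=40.304): mol = 0.65552; Mg = 0.65552, O = 0.65552.
FeO (M=71.844): mol = 0.25695; Fe = 0.25695, O = 0.25695.
SiO2 (M=60.083): mol = 0.91357; Si = 0.91357, O = 1.82714.
ΣO = 2.73961; factor = 6/ΣO = 2.19009.
Mg apfu = 0.65552 × 2.19009 = 1.436.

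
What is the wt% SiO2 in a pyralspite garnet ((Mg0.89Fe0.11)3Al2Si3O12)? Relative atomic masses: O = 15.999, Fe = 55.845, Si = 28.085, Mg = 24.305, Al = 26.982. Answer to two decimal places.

M((Mg0.89Fe0.11)3Al2Si3O12) = 413.530 g/mol; M(SiO2) = 60.083 g/mol.
Moles SiO2 per formula unit = 3 Si ÷ 1 = 3.0000.
SiO2 fraction = (3.0000 × 60.083) / 413.530 = 180.249/413.530 = 0.4359.

43.59 wt%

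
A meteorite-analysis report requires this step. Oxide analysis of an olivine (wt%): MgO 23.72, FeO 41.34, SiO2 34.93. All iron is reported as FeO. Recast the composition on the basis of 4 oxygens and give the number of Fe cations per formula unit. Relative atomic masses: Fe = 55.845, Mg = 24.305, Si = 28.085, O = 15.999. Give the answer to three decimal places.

0.989 Fe apfu

MgO (M=40.304): mol = 0.58853; Mg = 0.58853, O = 0.58853.
FeO (M=71.844): mol = 0.57541; Fe = 0.57541, O = 0.57541.
SiO2 (M=60.083): mol = 0.58136; Si = 0.58136, O = 1.16272.
ΣO = 2.32666; factor = 4/ΣO = 1.71920.
Fe apfu = 0.57541 × 1.71920 = 0.989.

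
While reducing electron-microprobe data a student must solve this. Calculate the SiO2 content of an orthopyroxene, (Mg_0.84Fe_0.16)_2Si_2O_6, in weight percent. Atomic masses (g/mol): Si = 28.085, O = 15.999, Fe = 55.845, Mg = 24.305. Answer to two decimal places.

56.99 wt%

M((Mg_0.84Fe_0.16)_2Si_2O_6) = 210.867 g/mol; M(SiO2) = 60.083 g/mol.
Moles SiO2 per formula unit = 2 Si ÷ 1 = 2.0000.
SiO2 fraction = (2.0000 × 60.083) / 210.867 = 120.166/210.867 = 0.5699.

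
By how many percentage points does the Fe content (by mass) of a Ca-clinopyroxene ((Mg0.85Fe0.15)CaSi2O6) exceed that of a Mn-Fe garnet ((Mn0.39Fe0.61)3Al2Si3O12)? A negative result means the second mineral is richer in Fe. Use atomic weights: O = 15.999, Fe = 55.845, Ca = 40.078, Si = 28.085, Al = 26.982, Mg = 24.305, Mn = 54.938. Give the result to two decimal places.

-16.79 percentage points

Fe in (Mg0.85Fe0.15)CaSi2O6: molar mass 221.278 g/mol; 0.15×55.845 = 8.377 g → 3.79 wt%.
Fe in (Mn0.39Fe0.61)3Al2Si3O12: molar mass 496.681 g/mol; 1.83×55.845 = 102.196 g → 20.58 wt%.
Difference = 3.79 − 20.58 = -16.79 percentage points.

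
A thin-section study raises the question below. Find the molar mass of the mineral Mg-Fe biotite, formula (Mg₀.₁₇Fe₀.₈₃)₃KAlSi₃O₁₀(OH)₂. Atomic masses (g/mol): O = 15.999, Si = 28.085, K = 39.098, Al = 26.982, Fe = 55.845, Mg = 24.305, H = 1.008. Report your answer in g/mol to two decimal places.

The formula mass is the sum 0.51(24.305) + 2.49(55.845) + 1(39.098) + 1(26.982) + 3(28.085) + 12(15.999) + 2(1.008).

495.79 g/mol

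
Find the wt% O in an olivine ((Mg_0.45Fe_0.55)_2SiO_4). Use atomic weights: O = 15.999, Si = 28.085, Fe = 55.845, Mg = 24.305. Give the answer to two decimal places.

Formula mass = 0.90*24.305 + 1.10*55.845 + 1*28.085 + 4*15.999 = 175.385 g/mol, of which 63.996 g is O.
So O makes up 63.996/175.385 = 0.3649 of the mass, i.e. 36.49%.

36.49 mass %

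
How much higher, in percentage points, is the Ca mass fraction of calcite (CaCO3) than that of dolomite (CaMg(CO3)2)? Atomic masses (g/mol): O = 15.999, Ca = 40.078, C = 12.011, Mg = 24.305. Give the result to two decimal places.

Ca in CaCO3: molar mass 100.086 g/mol; 1×40.078 = 40.078 g → 40.04 wt%.
Ca in CaMg(CO3)2: molar mass 184.399 g/mol; 1×40.078 = 40.078 g → 21.73 wt%.
Difference = 40.04 − 21.73 = 18.31 percentage points.

18.31 percentage points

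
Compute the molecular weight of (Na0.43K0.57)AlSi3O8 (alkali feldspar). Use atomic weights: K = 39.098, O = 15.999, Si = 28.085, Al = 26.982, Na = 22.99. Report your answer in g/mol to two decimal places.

271.40 g/mol

M = 0.43·22.99 + 0.57·39.098 + 1·26.982 + 3·28.085 + 8·15.999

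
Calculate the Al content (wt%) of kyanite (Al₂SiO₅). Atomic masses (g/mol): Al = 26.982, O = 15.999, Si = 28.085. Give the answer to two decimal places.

Formula mass = 2×26.982 + 1×28.085 + 5×15.999 = 162.044 g/mol, of which 53.964 g is Al.
So Al makes up 53.964/162.044 = 0.3330 of the mass, i.e. 33.30%.

33.30 wt%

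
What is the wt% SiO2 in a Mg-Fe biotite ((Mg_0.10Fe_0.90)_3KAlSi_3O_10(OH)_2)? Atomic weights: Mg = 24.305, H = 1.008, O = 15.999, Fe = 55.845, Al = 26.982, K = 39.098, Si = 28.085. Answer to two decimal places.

Molar mass of (Mg_0.10Fe_0.90)_3KAlSi_3O_10(OH)_2 = 0.30×24.305 + 2.70×55.845 + 1×39.098 + 1×26.982 + 3×28.085 + 12×15.999 + 2×1.008 = 502.412 g/mol.
Each formula unit contains 3 Si, equivalent to 3/1 = 3.0000 mol SiO2.
M(SiO2) = 1×28.085 + 2×15.999 = 60.083 g/mol.
Mass of SiO2 per formula unit = 3.0000 × 60.083 = 180.249 g.
SiO2 wt% = 180.249 / 502.412 × 100 = 35.88%.

35.88 wt%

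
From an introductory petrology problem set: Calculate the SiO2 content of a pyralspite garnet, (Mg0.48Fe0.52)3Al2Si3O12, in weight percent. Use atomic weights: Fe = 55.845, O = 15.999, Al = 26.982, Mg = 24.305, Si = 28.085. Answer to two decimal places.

Formula mass = 452.324 g/mol.
3 Si → 3.0000 mol SiO2 per formula unit; M(SiO2) = 60.083, so SiO2 mass = 180.249 g.
180.249/452.324 × 100 = 39.85 wt%.

39.85 wt%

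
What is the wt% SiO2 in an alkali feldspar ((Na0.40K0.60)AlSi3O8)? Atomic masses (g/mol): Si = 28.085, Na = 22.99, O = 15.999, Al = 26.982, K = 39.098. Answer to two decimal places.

Formula mass = 271.884 g/mol.
3 Si → 3.0000 mol SiO2 per formula unit; M(SiO2) = 60.083, so SiO2 mass = 180.249 g.
180.249/271.884 × 100 = 66.30 wt%.

66.30 wt%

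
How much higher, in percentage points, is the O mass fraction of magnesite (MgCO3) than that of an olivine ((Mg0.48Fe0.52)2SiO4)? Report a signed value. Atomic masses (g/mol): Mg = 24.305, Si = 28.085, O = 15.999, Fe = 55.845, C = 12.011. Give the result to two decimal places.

20.04 percentage points

O in MgCO3: molar mass 84.313 g/mol; 3×15.999 = 47.997 g → 56.93 wt%.
O in (Mg0.48Fe0.52)2SiO4: molar mass 173.493 g/mol; 4×15.999 = 63.996 g → 36.89 wt%.
Difference = 56.93 − 36.89 = 20.04 percentage points.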